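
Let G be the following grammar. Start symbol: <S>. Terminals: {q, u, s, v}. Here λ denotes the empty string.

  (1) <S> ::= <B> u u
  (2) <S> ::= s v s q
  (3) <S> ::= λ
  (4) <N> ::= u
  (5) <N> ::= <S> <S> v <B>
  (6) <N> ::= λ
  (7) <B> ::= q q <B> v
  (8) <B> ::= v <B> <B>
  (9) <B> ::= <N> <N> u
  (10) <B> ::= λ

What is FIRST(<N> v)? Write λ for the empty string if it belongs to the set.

{q, s, u, v}

FIRST(<S>) = {λ, q, s, u, v}  (via <B> u u)
FIRST(<N>) = {λ, q, s, u, v}  (via <S> <S> v <B>)
FIRST(<B>) = {λ, q, s, u, v}  (via <N> <N> u)
FIRST(<N> v): take FIRST of each symbol in turn, carrying on past any symbol whose FIRST contains λ; result {q, s, u, v}.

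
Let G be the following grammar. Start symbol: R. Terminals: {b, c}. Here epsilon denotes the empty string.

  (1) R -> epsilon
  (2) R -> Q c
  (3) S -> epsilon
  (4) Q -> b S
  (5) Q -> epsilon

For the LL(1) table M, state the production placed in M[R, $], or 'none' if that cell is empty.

FIRST(S): from S->epsilon we get {epsilon}. So FIRST(S) = {epsilon}.
FIRST(Q): from Q->b S we get {b}; from Q->epsilon we get {epsilon}. So FIRST(Q) = {epsilon, b}.
FIRST(R): from R->epsilon we get {epsilon}; from R->Q c we get {b, c}. So FIRST(R) = {epsilon, b, c}.
FOLLOW(R) includes $ since R is the start symbol.
FOLLOW(R): R appears on no right-hand side. Thus FOLLOW(R) = {$}.
For R -> epsilon: FIRST(epsilon) = {epsilon}, so it goes in M[R, t] for t ∈ {}; since epsilon ∈ FIRST, also for every t ∈ FOLLOW(R) = {$}.
For R -> Q c: FIRST(Q c) = {b, c}, so it goes in M[R, t] for t ∈ {b, c}.

R -> epsilon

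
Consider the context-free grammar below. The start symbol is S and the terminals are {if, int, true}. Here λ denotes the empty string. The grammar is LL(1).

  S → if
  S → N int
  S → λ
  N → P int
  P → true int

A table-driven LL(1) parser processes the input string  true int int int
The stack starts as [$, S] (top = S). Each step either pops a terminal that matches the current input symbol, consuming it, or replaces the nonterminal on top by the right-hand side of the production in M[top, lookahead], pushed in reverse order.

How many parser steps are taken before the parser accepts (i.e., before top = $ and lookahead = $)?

     Stack               Input               Action
  1  $ S                 true int int int $  expand S → N int
  2  $ int N             true int int int $  expand N → P int
  3  $ int int P         true int int int $  expand P → true int
  4  $ int int int true  true int int int $  match true
  5  $ int int int       int int int $       match int
  6  $ int int           int int $           match int
  7  $ int               int $               match int
Accept reached after 7 steps.

7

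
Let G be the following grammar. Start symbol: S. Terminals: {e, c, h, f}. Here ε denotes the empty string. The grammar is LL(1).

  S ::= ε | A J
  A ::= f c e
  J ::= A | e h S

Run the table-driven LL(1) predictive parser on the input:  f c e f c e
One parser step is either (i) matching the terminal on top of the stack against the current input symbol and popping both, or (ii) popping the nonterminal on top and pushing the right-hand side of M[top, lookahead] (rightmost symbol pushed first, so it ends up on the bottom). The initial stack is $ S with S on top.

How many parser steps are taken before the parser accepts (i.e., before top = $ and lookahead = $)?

      Stack      Input          Action
   1  $ S        f c e f c e $  expand S ::= A J
   2  $ J A      f c e f c e $  expand A ::= f c e
   3  $ J e c f  f c e f c e $  match f
   4  $ J e c    c e f c e $    match c
   5  $ J e      e f c e $      match e
   6  $ J        f c e $        expand J ::= A
   7  $ A        f c e $        expand A ::= f c e
   8  $ e c f    f c e $        match f
   9  $ e c      c e $          match c
  10  $ e        e $            match e
Accept reached after 10 steps.

10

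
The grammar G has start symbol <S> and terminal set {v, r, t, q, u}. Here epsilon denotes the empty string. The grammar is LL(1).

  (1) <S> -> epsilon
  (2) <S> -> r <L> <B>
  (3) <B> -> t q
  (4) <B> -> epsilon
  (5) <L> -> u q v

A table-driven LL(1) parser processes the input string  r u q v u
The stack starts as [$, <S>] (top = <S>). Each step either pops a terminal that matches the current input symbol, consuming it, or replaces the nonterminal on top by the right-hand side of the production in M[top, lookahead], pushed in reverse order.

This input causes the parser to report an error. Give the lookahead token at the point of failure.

step 1: stack=$ <S>  input=r u q v u $  — expand <S> -> r <L> <B>
step 2: stack=$ <B> <L> r  input=r u q v u $  — match r
step 3: stack=$ <B> <L>  input=u q v u $  — expand <L> -> u q v
step 4: stack=$ <B> v q u  input=u q v u $  — match u
step 5: stack=$ <B> v q  input=q v u $  — match q
step 6: stack=$ <B> v  input=v u $  — match v
step 7: stack=$ <B>  input=u $  — error: M[<B>, u] is empty

u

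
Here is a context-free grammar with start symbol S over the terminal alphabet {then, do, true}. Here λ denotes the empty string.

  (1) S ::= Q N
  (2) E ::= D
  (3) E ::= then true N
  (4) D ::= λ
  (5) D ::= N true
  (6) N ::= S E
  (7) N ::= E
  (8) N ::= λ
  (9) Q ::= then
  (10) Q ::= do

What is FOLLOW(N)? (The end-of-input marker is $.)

{$, do, then, true}

FIRST(Q): from Q::=then we get {then}; from Q::=do we get {do}. So FIRST(Q) = {do, then}.
FIRST(S): from S::=Q N we get {do, then}. So FIRST(S) = {do, then}.
FIRST(E): from E::=D we get {λ, do, then, true}; from E::=then true N we get {then}. So FIRST(E) = {λ, do, then, true}.
FIRST(N): from N::=S E we get {do, then}; from N::=E we get {λ, do, then, true}; from N::=λ we get {λ}. So FIRST(N) = {λ, do, then, true}.
FIRST(D): from D::=λ we get {λ}; from D::=N true we get {do, then, true}. So FIRST(D) = {λ, do, then, true}.
FOLLOW(S) includes $ since S is the start symbol.
FOLLOW(S): in N::=S E, S is followed by E with FIRST {λ, do, then, true}; in N::=S E, the suffix after S is nullable, so FOLLOW(S) ⊇ FOLLOW(N) = {$, do, then, true}. Thus FOLLOW(S) = {$, do, then, true}.
FOLLOW(Q): in S::=Q N, Q is followed by N with FIRST {λ, do, then, true}; in S::=Q N, the suffix after Q is nullable, so FOLLOW(Q) ⊇ FOLLOW(S) = {$, do, then, true}. Thus FOLLOW(Q) = {$, do, then, true}.
FOLLOW(E): in N::=S E, the suffix after E is empty, so FOLLOW(E) ⊇ FOLLOW(N) = {$, do, then, true}; in N::=E, the suffix after E is empty, so FOLLOW(E) ⊇ FOLLOW(N) = {$, do, then, true}. Thus FOLLOW(E) = {$, do, then, true}.
FOLLOW(D): in E::=D, the suffix after D is empty, so FOLLOW(D) ⊇ FOLLOW(E) = {$, do, then, true}. Thus FOLLOW(D) = {$, do, then, true}.
FOLLOW(N): in S::=Q N, the suffix after N is empty, so FOLLOW(N) ⊇ FOLLOW(S) = {$, do, then, true}; in E::=then true N, the suffix after N is empty, so FOLLOW(N) ⊇ FOLLOW(E) = {$, do, then, true}; in D::=N true, N is followed by true with FIRST {true}. Thus FOLLOW(N) = {$, do, then, true}.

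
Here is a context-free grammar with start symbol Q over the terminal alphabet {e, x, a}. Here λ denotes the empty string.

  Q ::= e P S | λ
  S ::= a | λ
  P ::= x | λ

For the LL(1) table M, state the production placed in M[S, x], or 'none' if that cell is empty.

FIRST(Q) = {λ, e}
FIRST(S) = {λ, a}
FIRST(P) = {λ, x}
FOLLOW(Q) includes $ since Q is the start symbol.
FOLLOW(Q): Q appears on no right-hand side. Thus FOLLOW(Q) = {$}.
FOLLOW(S): in Q::=e P S, the suffix after S is empty, so FOLLOW(S) ⊇ FOLLOW(Q) = {$}. Thus FOLLOW(S) = {$}.
For S ::= a: FIRST(a) = {a}, so it goes in M[S, t] for t ∈ {a}.
For S ::= λ: FIRST(λ) = {λ}, so it goes in M[S, t] for t ∈ {}; since λ ∈ FIRST, also for every t ∈ FOLLOW(S) = {$}.
None of these place a production in M[S, x].

none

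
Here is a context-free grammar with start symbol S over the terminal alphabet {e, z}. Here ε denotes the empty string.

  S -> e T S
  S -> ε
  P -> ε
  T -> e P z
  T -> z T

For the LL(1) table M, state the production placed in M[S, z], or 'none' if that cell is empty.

FIRST(S): from S->e T S we get {e}; from S->ε we get {ε}. So FIRST(S) = {ε, e}.
FIRST(P): from P->ε we get {ε}. So FIRST(P) = {ε}.
FIRST(T): from T->e P z we get {e}; from T->z T we get {z}. So FIRST(T) = {e, z}.
FOLLOW(S) includes $ since S is the start symbol.
FOLLOW(S): in S->e T S, the suffix after S is empty (adds nothing new). Thus FOLLOW(S) = {$}.
For S -> e T S: FIRST(e T S) = {e}, so it goes in M[S, t] for t ∈ {e}.
For S -> ε: FIRST(ε) = {ε}, so it goes in M[S, t] for t ∈ {}; since ε ∈ FIRST, also for every t ∈ FOLLOW(S) = {$}.
None of these place a production in M[S, z].

none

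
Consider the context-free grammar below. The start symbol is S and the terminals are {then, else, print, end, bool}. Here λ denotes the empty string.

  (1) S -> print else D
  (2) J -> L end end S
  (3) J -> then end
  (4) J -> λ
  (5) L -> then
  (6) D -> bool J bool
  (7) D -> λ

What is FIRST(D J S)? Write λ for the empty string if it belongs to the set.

FIRST(S) = {print}
FIRST(L) = {then}
FIRST(D) = {λ, bool}
FIRST(J) = {λ, then}  (via L end end S)
FIRST(D J S): take FIRST of each symbol in turn, carrying on past any symbol whose FIRST contains λ; result {bool, print, then}.

{bool, print, then}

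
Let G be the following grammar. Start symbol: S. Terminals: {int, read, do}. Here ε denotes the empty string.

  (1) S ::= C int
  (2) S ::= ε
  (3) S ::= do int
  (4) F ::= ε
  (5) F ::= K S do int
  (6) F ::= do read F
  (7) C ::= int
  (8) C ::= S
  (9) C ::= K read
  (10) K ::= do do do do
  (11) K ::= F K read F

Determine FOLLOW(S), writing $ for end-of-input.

FIRST(S) = {ε, do, int}  (via C int)
FIRST(F) = {ε, do}  (via K S do int)
FIRST(K) = {do}  (via F K read F)
FIRST(C) = {ε, do, int}  (via S, K read)
FOLLOW(S) includes $ since S is the start symbol.
FOLLOW(C): in S::=C int, C is followed by int with FIRST {int}. Thus FOLLOW(C) = {int}.
FOLLOW(S): in F::=K S do int, S is followed by do int with FIRST {do}; in C::=S, the suffix after S is empty, so FOLLOW(S) ⊇ FOLLOW(C) = {int}. Thus FOLLOW(S) = {$, do, int}.
FOLLOW(K): in F::=K S do int, K is followed by S do int with FIRST {do, int}; in C::=K read, K is followed by read with FIRST {read}; in K::=F K read F, K is followed by read F with FIRST {read}. Thus FOLLOW(K) = {do, int, read}.
FOLLOW(F): in F::=do read F, the suffix after F is empty (adds nothing new); in K::=F K read F (occurrence 1), F is followed by K read F with FIRST {do}; in K::=F K read F (occurrence 2), the suffix after F is empty, so FOLLOW(F) ⊇ FOLLOW(K) = {do, int, read}. Thus FOLLOW(F) = {do, int, read}.

{$, do, int}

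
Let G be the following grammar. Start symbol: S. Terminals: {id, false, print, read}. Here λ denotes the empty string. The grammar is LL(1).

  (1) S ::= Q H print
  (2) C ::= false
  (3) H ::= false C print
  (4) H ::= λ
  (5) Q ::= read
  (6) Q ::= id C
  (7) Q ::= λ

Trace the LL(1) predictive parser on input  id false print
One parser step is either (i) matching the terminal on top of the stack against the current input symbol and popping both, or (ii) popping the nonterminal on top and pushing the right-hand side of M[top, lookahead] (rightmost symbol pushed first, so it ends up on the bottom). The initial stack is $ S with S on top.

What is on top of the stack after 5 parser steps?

step 1: stack=$ S  input=id false print $  — expand S ::= Q H print
step 2: stack=$ print H Q  input=id false print $  — expand Q ::= id C
step 3: stack=$ print H C id  input=id false print $  — match id
step 4: stack=$ print H C  input=false print $  — expand C ::= false
step 5: stack=$ print H false  input=false print $  — match false
Stack after step 5: $ print H (top = H).

H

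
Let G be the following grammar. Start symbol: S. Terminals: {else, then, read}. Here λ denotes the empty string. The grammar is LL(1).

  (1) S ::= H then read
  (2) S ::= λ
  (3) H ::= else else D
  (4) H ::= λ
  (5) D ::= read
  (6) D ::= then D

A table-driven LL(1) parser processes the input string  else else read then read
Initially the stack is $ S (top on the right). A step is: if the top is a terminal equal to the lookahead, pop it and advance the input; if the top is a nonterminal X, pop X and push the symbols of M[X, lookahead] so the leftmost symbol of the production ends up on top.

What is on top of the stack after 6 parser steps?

then

     Stack                    Input                       Action
  1  $ S                      else else read then read $  expand S ::= H then read
  2  $ read then H            else else read then read $  expand H ::= else else D
  3  $ read then D else else  else else read then read $  match else
  4  $ read then D else       else read then read $       match else
  5  $ read then D            read then read $            expand D ::= read
  6  $ read then read         read then read $            match read
Stack after step 6: $ read then (top = then).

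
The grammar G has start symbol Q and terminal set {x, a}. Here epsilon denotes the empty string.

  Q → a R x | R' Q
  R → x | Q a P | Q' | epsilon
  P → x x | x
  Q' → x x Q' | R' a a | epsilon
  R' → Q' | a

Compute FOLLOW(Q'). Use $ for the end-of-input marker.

FIRST(P): from P→x x we get {x}; from P→x we get {x}. So FIRST(P) = {x}.
FIRST(Q): from Q→a R x we get {a}; from Q→R' Q we get {a, x}. So FIRST(Q) = {a, x}.
FIRST(R): from R→x we get {x}; from R→Q a P we get {a, x}; from R→Q' we get {epsilon, a, x}; from R→epsilon we get {epsilon}. So FIRST(R) = {epsilon, a, x}.
FIRST(Q'): from Q'→x x Q' we get {x}; from Q'→R' a a we get {a, x}; from Q'→epsilon we get {epsilon}. So FIRST(Q') = {epsilon, a, x}.
FIRST(R'): from R'→Q' we get {epsilon, a, x}; from R'→a we get {a}. So FIRST(R') = {epsilon, a, x}.
FOLLOW(Q) includes $ since Q is the start symbol.
FOLLOW(Q): in Q→R' Q, the suffix after Q is empty (adds nothing new); in R→Q a P, Q is followed by a P with FIRST {a}. Thus FOLLOW(Q) = {$, a}.
FOLLOW(R): in Q→a R x, R is followed by x with FIRST {x}. Thus FOLLOW(R) = {x}.
FOLLOW(P): in R→Q a P, the suffix after P is empty, so FOLLOW(P) ⊇ FOLLOW(R) = {x}. Thus FOLLOW(P) = {x}.
FOLLOW(R'): in Q→R' Q, R' is followed by Q with FIRST {a, x}; in Q'→R' a a, R' is followed by a a with FIRST {a}. Thus FOLLOW(R') = {a, x}.
FOLLOW(Q'): in R→Q', the suffix after Q' is empty, so FOLLOW(Q') ⊇ FOLLOW(R) = {x}; in Q'→x x Q', the suffix after Q' is empty (adds nothing new); in R'→Q', the suffix after Q' is empty, so FOLLOW(Q') ⊇ FOLLOW(R') = {a, x}. Thus FOLLOW(Q') = {a, x}.

{a, x}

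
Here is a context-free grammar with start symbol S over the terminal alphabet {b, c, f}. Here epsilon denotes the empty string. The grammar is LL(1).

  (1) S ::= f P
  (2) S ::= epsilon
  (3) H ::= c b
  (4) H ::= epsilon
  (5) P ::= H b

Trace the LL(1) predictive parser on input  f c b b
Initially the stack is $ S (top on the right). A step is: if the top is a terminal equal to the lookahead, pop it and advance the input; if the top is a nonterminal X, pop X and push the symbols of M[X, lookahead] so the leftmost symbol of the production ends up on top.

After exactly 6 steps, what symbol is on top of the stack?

b

step 1: stack=$ S  input=f c b b $  — expand S ::= f P
step 2: stack=$ P f  input=f c b b $  — match f
step 3: stack=$ P  input=c b b $  — expand P ::= H b
step 4: stack=$ b H  input=c b b $  — expand H ::= c b
step 5: stack=$ b b c  input=c b b $  — match c
step 6: stack=$ b b  input=b b $  — match b
Stack after step 6: $ b (top = b).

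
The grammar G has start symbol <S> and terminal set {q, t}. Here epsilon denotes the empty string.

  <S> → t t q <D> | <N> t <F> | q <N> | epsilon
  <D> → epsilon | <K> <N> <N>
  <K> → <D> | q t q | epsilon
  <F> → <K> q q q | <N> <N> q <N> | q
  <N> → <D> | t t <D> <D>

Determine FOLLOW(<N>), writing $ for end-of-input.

FIRST(<S>): from <S>→t t q <D> we get {t}; from <S>→<N> t <F> we get {q, t}; from <S>→q <N> we get {q}; from <S>→epsilon we get {epsilon}. So FIRST(<S>) = {epsilon, q, t}.
FIRST(<D>): from <D>→epsilon we get {epsilon}; from <D>→<K> <N> <N> we get {epsilon, q, t}. So FIRST(<D>) = {epsilon, q, t}.
FIRST(<K>): from <K>→<D> we get {epsilon, q, t}; from <K>→q t q we get {q}; from <K>→epsilon we get {epsilon}. So FIRST(<K>) = {epsilon, q, t}.
FIRST(<N>): from <N>→<D> we get {epsilon, q, t}; from <N>→t t <D> <D> we get {t}. So FIRST(<N>) = {epsilon, q, t}.
FIRST(<F>): from <F>→<K> q q q we get {q, t}; from <F>→<N> <N> q <N> we get {q, t}; from <F>→q we get {q}. So FIRST(<F>) = {q, t}.
FOLLOW(<S>) includes $ since <S> is the start symbol.
FOLLOW(<S>): <S> appears on no right-hand side. Thus FOLLOW(<S>) = {$}.
FOLLOW(<F>): in <S>→<N> t <F>, the suffix after <F> is empty, so FOLLOW(<F>) ⊇ FOLLOW(<S>) = {$}. Thus FOLLOW(<F>) = {$}.
FOLLOW(<D>): in <S>→t t q <D>, the suffix after <D> is empty, so FOLLOW(<D>) ⊇ FOLLOW(<S>) = {$}; in <K>→<D>, the suffix after <D> is empty, so FOLLOW(<D>) ⊇ FOLLOW(<K>) = {$, q, t}; in <N>→<D>, the suffix after <D> is empty, so FOLLOW(<D>) ⊇ FOLLOW(<N>) = {$, q, t}; in <N>→t t <D> <D> (occurrence 1), <D> is followed by <D> with FIRST {epsilon, q, t}; in <N>→t t <D> <D> (occurrence 1), the suffix after <D> is nullable, so FOLLOW(<D>) ⊇ FOLLOW(<N>) = {$, q, t}; in <N>→t t <D> <D> (occurrence 2), the suffix after <D> is empty, so FOLLOW(<D>) ⊇ FOLLOW(<N>) = {$, q, t}. Thus FOLLOW(<D>) = {$, q, t}.
FOLLOW(<K>): in <D>→<K> <N> <N>, <K> is followed by <N> <N> with FIRST {epsilon, q, t}; in <D>→<K> <N> <N>, the suffix after <K> is nullable, so FOLLOW(<K>) ⊇ FOLLOW(<D>) = {$, q, t}; in <F>→<K> q q q, <K> is followed by q q q with FIRST {q}. Thus FOLLOW(<K>) = {$, q, t}.
FOLLOW(<N>): in <S>→<N> t <F>, <N> is followed by t <F> with FIRST {t}; in <S>→q <N>, the suffix after <N> is empty, so FOLLOW(<N>) ⊇ FOLLOW(<S>) = {$}; in <D>→<K> <N> <N> (occurrence 1), <N> is followed by <N> with FIRST {epsilon, q, t}; in <D>→<K> <N> <N> (occurrence 1), the suffix after <N> is nullable, so FOLLOW(<N>) ⊇ FOLLOW(<D>) = {$, q, t}; in <D>→<K> <N> <N> (occurrence 2), the suffix after <N> is empty, so FOLLOW(<N>) ⊇ FOLLOW(<D>) = {$, q, t}; in <F>→<N> <N> q <N> (occurrence 1), <N> is followed by <N> q <N> with FIRST {q, t}; in <F>→<N> <N> q <N> (occurrence 2), <N> is followed by q <N> with FIRST {q}; in <F>→<N> <N> q <N> (occurrence 3), the suffix after <N> is empty, so FOLLOW(<N>) ⊇ FOLLOW(<F>) = {$}. Thus FOLLOW(<N>) = {$, q, t}.

{$, q, t}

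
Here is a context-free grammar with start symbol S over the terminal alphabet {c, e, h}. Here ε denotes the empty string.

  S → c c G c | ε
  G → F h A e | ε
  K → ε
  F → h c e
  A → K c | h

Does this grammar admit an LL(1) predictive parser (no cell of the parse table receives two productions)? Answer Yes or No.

FIRST(S) = {ε, c}
FIRST(G) = {ε, h}
FIRST(K) = {ε}
FIRST(F) = {h}
FIRST(A) = {c, h}
FOLLOW(S) = {$}
FOLLOW(G) = {c}
FOLLOW(K) = {c}
FOLLOW(F) = {h}
FOLLOW(A) = {e}
Each cell of M receives at most one production.

Yes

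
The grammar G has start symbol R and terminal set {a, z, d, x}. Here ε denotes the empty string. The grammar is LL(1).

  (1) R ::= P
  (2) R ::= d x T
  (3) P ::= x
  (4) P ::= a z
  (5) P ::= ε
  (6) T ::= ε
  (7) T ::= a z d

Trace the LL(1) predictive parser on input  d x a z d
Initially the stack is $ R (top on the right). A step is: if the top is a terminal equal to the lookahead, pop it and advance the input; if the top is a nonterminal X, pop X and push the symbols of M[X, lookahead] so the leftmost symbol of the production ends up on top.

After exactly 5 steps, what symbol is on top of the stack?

z

     Stack    Input        Action
  1  $ R      d x a z d $  expand R ::= d x T
  2  $ T x d  d x a z d $  match d
  3  $ T x    x a z d $    match x
  4  $ T      a z d $      expand T ::= a z d
  5  $ d z a  a z d $      match a
Stack after step 5: $ d z (top = z).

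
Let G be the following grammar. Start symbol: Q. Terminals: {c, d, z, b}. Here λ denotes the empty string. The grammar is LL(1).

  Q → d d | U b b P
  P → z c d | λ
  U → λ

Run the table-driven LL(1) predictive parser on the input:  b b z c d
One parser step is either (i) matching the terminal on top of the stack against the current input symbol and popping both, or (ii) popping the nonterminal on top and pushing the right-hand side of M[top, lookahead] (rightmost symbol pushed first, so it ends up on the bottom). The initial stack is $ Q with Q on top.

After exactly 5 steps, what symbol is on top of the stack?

z

step 1: stack=$ Q  input=b b z c d $  — expand Q → U b b P
step 2: stack=$ P b b U  input=b b z c d $  — expand U → λ
step 3: stack=$ P b b  input=b b z c d $  — match b
step 4: stack=$ P b  input=b z c d $  — match b
step 5: stack=$ P  input=z c d $  — expand P → z c d
Stack after step 5: $ d c z (top = z).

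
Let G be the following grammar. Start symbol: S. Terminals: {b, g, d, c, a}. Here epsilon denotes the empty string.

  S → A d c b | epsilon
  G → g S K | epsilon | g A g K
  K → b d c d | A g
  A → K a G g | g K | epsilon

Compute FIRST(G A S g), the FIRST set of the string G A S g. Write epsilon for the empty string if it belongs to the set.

{b, d, g}

FIRST(G): from G→g S K we get {g}; from G→epsilon we get {epsilon}; from G→g A g K we get {g}. So FIRST(G) = {epsilon, g}.
FIRST(S): from S→A d c b we get {b, d, g}; from S→epsilon we get {epsilon}. So FIRST(S) = {epsilon, b, d, g}.
FIRST(K): from K→b d c d we get {b}; from K→A g we get {b, g}. So FIRST(K) = {b, g}.
FIRST(A): from A→K a G g we get {b, g}; from A→g K we get {g}; from A→epsilon we get {epsilon}. So FIRST(A) = {epsilon, b, g}.
FIRST(G A S g): take FIRST of each symbol in turn, carrying on past any symbol whose FIRST contains epsilon; result {b, d, g}.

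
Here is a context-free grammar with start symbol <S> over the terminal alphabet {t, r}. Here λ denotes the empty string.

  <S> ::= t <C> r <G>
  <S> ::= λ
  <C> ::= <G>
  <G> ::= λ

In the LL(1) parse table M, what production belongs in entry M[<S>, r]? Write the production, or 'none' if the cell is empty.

FIRST(<S>) = {λ, t}
FIRST(<G>) = {λ}
FIRST(<C>) = {λ}  (via <G>)
FOLLOW(<S>) includes $ since <S> is the start symbol.
FOLLOW(<S>): <S> appears on no right-hand side. Thus FOLLOW(<S>) = {$}.
For <S> ::= t <C> r <G>: FIRST(t <C> r <G>) = {t}, so it goes in M[<S>, t] for t ∈ {t}.
For <S> ::= λ: FIRST(λ) = {λ}, so it goes in M[<S>, t] for t ∈ {}; since λ ∈ FIRST, also for every t ∈ FOLLOW(<S>) = {$}.
None of these place a production in M[<S>, r].

none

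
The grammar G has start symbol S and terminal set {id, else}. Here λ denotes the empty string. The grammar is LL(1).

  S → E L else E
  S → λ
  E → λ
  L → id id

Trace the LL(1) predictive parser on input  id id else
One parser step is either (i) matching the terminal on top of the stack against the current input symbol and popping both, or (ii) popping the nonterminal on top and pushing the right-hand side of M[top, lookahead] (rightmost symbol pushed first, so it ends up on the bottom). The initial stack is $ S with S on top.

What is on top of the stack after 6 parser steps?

     Stack           Input         Action
  1  $ S             id id else $  expand S → E L else E
  2  $ E else L E    id id else $  expand E → λ
  3  $ E else L      id id else $  expand L → id id
  4  $ E else id id  id id else $  match id
  5  $ E else id     id else $     match id
  6  $ E else        else $        match else
Stack after step 6: $ E (top = E).

E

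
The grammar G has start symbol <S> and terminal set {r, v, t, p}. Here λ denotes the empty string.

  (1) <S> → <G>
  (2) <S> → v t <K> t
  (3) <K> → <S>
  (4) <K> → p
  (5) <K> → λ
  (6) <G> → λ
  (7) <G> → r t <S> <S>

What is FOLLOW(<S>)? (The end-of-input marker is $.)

FIRST(<G>) = {λ, r}
FIRST(<S>) = {λ, r, v}  (via <G>)
FIRST(<K>) = {λ, p, r, v}  (via <S>)
FOLLOW(<S>) includes $ since <S> is the start symbol.
FOLLOW(<K>): in <S>→v t <K> t, <K> is followed by t with FIRST {t}. Thus FOLLOW(<K>) = {t}.
FOLLOW(<S>): in <K>→<S>, the suffix after <S> is empty, so FOLLOW(<S>) ⊇ FOLLOW(<K>) = {t}; in <G>→r t <S> <S> (occurrence 1), <S> is followed by <S> with FIRST {λ, r, v}; in <G>→r t <S> <S> (occurrence 1), the suffix after <S> is nullable, so FOLLOW(<S>) ⊇ FOLLOW(<G>) = {$, r, t, v}; in <G>→r t <S> <S> (occurrence 2), the suffix after <S> is empty, so FOLLOW(<S>) ⊇ FOLLOW(<G>) = {$, r, t, v}. Thus FOLLOW(<S>) = {$, r, t, v}.
FOLLOW(<G>): in <S>→<G>, the suffix after <G> is empty, so FOLLOW(<G>) ⊇ FOLLOW(<S>) = {$, r, t, v}. Thus FOLLOW(<G>) = {$, r, t, v}.

{$, r, t, v}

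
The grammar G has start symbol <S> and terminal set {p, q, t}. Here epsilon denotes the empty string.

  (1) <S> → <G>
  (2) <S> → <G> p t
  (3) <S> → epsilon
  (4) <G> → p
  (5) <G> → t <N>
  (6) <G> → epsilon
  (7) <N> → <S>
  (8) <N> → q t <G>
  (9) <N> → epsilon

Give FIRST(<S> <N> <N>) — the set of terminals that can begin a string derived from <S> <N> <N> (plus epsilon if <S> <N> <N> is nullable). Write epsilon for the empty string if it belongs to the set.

FIRST(<G>): from <G>→p we get {p}; from <G>→t <N> we get {t}; from <G>→epsilon we get {epsilon}. So FIRST(<G>) = {epsilon, p, t}.
FIRST(<S>): from <S>→<G> we get {epsilon, p, t}; from <S>→<G> p t we get {p, t}; from <S>→epsilon we get {epsilon}. So FIRST(<S>) = {epsilon, p, t}.
FIRST(<N>): from <N>→<S> we get {epsilon, p, t}; from <N>→q t <G> we get {q}; from <N>→epsilon we get {epsilon}. So FIRST(<N>) = {epsilon, p, q, t}.
FIRST(<S> <N> <N>): take FIRST of each symbol in turn, carrying on past any symbol whose FIRST contains epsilon; result {epsilon, p, q, t}.

{epsilon, p, q, t}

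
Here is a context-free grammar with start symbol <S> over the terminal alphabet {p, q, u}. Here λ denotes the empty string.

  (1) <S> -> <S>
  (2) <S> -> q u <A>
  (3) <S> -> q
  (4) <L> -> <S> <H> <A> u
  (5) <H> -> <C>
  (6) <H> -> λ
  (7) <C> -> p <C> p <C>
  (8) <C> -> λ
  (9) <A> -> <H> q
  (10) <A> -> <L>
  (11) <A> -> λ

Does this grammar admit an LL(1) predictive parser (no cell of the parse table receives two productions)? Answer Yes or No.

FIRST(<S>) = {q}
FIRST(<L>) = {q}
FIRST(<H>) = {λ, p}
FIRST(<C>) = {λ, p}
FIRST(<A>) = {λ, p, q}
FOLLOW(<S>) = {$, p, q, u}
FOLLOW(<L>) = {$, p, q, u}
FOLLOW(<H>) = {p, q, u}
FOLLOW(<C>) = {p, q, u}
FOLLOW(<A>) = {$, p, q, u}
Cell M[<A>, p] receives both <A> -> <H> q and <A> -> λ — the grammar is not LL(1).

No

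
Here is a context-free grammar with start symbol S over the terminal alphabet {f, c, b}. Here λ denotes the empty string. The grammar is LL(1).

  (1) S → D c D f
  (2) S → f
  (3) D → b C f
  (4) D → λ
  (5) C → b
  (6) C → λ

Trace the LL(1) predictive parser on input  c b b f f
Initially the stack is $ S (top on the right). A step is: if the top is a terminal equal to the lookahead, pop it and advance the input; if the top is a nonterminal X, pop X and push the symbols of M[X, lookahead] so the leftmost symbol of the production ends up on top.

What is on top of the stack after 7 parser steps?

step 1: stack=$ S  input=c b b f f $  — expand S → D c D f
step 2: stack=$ f D c D  input=c b b f f $  — expand D → λ
step 3: stack=$ f D c  input=c b b f f $  — match c
step 4: stack=$ f D  input=b b f f $  — expand D → b C f
step 5: stack=$ f f C b  input=b b f f $  — match b
step 6: stack=$ f f C  input=b f f $  — expand C → b
step 7: stack=$ f f b  input=b f f $  — match b
Stack after step 7: $ f f (top = f).

f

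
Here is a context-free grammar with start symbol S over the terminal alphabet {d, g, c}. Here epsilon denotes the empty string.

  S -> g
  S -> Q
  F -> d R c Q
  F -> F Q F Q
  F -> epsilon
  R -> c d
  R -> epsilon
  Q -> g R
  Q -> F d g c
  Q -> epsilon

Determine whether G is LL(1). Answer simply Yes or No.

No

FIRST(S) = {epsilon, d, g}
FIRST(F) = {epsilon, d, g}
FIRST(R) = {epsilon, c}
FIRST(Q) = {epsilon, d, g}
FOLLOW(S) = {$}
FOLLOW(F) = {d, g}
FOLLOW(R) = {$, c, d, g}
FOLLOW(Q) = {$, d, g}
Cell M[F, d] receives both F -> d R c Q and F -> F Q F Q and F -> epsilon — the grammar is not LL(1).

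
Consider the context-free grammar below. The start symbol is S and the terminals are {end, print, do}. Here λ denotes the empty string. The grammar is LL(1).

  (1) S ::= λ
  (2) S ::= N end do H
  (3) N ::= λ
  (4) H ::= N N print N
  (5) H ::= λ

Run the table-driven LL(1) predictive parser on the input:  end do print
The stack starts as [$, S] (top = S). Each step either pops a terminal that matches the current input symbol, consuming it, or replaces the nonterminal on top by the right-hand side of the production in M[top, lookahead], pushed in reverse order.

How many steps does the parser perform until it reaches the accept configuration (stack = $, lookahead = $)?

step 1: stack=$ S  input=end do print $  — expand S ::= N end do H
step 2: stack=$ H do end N  input=end do print $  — expand N ::= λ
step 3: stack=$ H do end  input=end do print $  — match end
step 4: stack=$ H do  input=do print $  — match do
step 5: stack=$ H  input=print $  — expand H ::= N N print N
step 6: stack=$ N print N N  input=print $  — expand N ::= λ
step 7: stack=$ N print N  input=print $  — expand N ::= λ
step 8: stack=$ N print  input=print $  — match print
step 9: stack=$ N  input=$  — expand N ::= λ
Accept reached after 9 steps.

9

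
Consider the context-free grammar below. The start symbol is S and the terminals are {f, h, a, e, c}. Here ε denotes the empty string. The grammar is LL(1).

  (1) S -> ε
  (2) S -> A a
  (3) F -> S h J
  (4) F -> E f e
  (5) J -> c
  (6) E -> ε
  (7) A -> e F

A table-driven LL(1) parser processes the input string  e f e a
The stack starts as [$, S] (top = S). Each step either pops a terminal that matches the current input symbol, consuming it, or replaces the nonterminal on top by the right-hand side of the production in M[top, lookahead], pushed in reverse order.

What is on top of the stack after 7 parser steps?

a

     Stack      Input      Action
  1  $ S        e f e a $  expand S -> A a
  2  $ a A      e f e a $  expand A -> e F
  3  $ a F e    e f e a $  match e
  4  $ a F      f e a $    expand F -> E f e
  5  $ a e f E  f e a $    expand E -> ε
  6  $ a e f    f e a $    match f
  7  $ a e      e a $      match e
Stack after step 7: $ a (top = a).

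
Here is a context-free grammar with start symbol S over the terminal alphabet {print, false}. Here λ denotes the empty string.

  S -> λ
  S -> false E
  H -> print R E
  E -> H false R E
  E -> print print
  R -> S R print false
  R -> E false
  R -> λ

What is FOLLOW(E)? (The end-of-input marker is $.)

{$, false, print}

FIRST(S) = {λ, false}
FIRST(H) = {print}
FIRST(E) = {print}  (via H false R E)
FIRST(R) = {λ, false, print}  (via S R print false, E false)
FOLLOW(S) includes $ since S is the start symbol.
FOLLOW(S): in R->S R print false, S is followed by R print false with FIRST {false, print}. Thus FOLLOW(S) = {$, false, print}.
FOLLOW(H): in E->H false R E, H is followed by false R E with FIRST {false}. Thus FOLLOW(H) = {false}.
FOLLOW(E): in S->false E, the suffix after E is empty, so FOLLOW(E) ⊇ FOLLOW(S) = {$, false, print}; in H->print R E, the suffix after E is empty, so FOLLOW(E) ⊇ FOLLOW(H) = {false}; in E->H false R E, the suffix after E is empty (adds nothing new); in R->E false, E is followed by false with FIRST {false}. Thus FOLLOW(E) = {$, false, print}.
FOLLOW(R): in H->print R E, R is followed by E with FIRST {print}; in E->H false R E, R is followed by E with FIRST {print}; in R->S R print false, R is followed by print false with FIRST {print}. Thus FOLLOW(R) = {print}.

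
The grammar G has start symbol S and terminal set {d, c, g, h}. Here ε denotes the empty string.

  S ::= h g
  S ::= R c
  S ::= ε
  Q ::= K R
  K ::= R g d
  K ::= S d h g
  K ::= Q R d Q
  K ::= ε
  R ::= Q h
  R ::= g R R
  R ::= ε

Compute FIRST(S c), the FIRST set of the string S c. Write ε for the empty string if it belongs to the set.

FIRST(S): from S::=h g we get {h}; from S::=R c we get {c, d, g, h}; from S::=ε we get {ε}. So FIRST(S) = {ε, c, d, g, h}.
FIRST(Q): from Q::=K R we get {ε, c, d, g, h}. So FIRST(Q) = {ε, c, d, g, h}.
FIRST(R): from R::=Q h we get {c, d, g, h}; from R::=g R R we get {g}; from R::=ε we get {ε}. So FIRST(R) = {ε, c, d, g, h}.
FIRST(K): from K::=R g d we get {c, d, g, h}; from K::=S d h g we get {c, d, g, h}; from K::=Q R d Q we get {c, d, g, h}; from K::=ε we get {ε}. So FIRST(K) = {ε, c, d, g, h}.
FIRST(S c): take FIRST of each symbol in turn, carrying on past any symbol whose FIRST contains ε; result {c, d, g, h}.

{c, d, g, h}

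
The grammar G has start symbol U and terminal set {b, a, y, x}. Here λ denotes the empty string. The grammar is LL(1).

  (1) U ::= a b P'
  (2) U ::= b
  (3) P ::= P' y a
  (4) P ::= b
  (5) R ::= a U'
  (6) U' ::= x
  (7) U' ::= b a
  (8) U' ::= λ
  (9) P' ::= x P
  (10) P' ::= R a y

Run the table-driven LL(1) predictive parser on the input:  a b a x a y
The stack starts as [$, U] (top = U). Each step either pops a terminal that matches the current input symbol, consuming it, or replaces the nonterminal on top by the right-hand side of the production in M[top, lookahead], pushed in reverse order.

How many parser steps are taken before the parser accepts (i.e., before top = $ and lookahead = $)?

10

      Stack       Input          Action
   1  $ U         a b a x a y $  expand U ::= a b P'
   2  $ P' b a    a b a x a y $  match a
   3  $ P' b      b a x a y $    match b
   4  $ P'        a x a y $      expand P' ::= R a y
   5  $ y a R     a x a y $      expand R ::= a U'
   6  $ y a U' a  a x a y $      match a
   7  $ y a U'    x a y $        expand U' ::= x
   8  $ y a x     x a y $        match x
   9  $ y a       a y $          match a
  10  $ y         y $            match y
Accept reached after 10 steps.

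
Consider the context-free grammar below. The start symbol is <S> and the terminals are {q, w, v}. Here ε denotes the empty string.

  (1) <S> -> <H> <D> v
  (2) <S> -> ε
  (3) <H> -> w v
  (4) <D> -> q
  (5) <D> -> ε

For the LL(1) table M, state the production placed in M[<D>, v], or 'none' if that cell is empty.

<D> -> ε

FIRST(<H>) = {w}
FIRST(<D>) = {ε, q}
FIRST(<S>) = {ε, w}  (via <H> <D> v)
FOLLOW(<S>) includes $ since <S> is the start symbol.
FOLLOW(<D>): in <S>-><H> <D> v, <D> is followed by v with FIRST {v}. Thus FOLLOW(<D>) = {v}.
For <D> -> q: FIRST(q) = {q}, so it goes in M[<D>, t] for t ∈ {q}.
For <D> -> ε: FIRST(ε) = {ε}, so it goes in M[<D>, t] for t ∈ {}; since ε ∈ FIRST, also for every t ∈ FOLLOW(<D>) = {v}.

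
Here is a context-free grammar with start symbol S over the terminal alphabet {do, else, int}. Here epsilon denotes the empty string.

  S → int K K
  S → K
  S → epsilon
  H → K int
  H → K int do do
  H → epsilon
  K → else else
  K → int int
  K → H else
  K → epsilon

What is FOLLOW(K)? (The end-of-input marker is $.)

{$, else, int}

FIRST(S) = {epsilon, else, int}  (via K)
FIRST(H) = {epsilon, else, int}  (via K int, K int do do)
FIRST(K) = {epsilon, else, int}  (via H else)
FOLLOW(S) includes $ since S is the start symbol.
FOLLOW(S): S appears on no right-hand side. Thus FOLLOW(S) = {$}.
FOLLOW(H): in K→H else, H is followed by else with FIRST {else}. Thus FOLLOW(H) = {else}.
FOLLOW(K): in S→int K K (occurrence 1), K is followed by K with FIRST {epsilon, else, int}; in S→int K K (occurrence 1), the suffix after K is nullable, so FOLLOW(K) ⊇ FOLLOW(S) = {$}; in S→int K K (occurrence 2), the suffix after K is empty, so FOLLOW(K) ⊇ FOLLOW(S) = {$}; in S→K, the suffix after K is empty, so FOLLOW(K) ⊇ FOLLOW(S) = {$}; in H→K int, K is followed by int with FIRST {int}; in H→K int do do, K is followed by int do do with FIRST {int}. Thus FOLLOW(K) = {$, else, int}.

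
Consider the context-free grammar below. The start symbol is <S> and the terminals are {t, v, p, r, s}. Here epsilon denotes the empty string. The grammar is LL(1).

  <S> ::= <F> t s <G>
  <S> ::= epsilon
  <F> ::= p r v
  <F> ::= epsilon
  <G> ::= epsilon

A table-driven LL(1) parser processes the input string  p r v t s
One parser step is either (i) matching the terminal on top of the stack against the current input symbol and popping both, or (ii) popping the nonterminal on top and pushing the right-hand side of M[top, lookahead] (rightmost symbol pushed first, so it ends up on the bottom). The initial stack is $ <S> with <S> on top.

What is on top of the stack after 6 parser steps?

s

     Stack            Input        Action
  1  $ <S>            p r v t s $  expand <S> ::= <F> t s <G>
  2  $ <G> s t <F>    p r v t s $  expand <F> ::= p r v
  3  $ <G> s t v r p  p r v t s $  match p
  4  $ <G> s t v r    r v t s $    match r
  5  $ <G> s t v      v t s $      match v
  6  $ <G> s t        t s $        match t
Stack after step 6: $ <G> s (top = s).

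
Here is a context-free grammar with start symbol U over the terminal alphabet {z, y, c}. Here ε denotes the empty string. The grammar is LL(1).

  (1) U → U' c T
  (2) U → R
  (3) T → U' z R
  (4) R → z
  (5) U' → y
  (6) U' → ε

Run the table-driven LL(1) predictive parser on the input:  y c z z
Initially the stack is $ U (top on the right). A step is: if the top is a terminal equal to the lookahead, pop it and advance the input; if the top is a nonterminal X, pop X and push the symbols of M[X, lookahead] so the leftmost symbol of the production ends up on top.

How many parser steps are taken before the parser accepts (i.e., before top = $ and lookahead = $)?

9

step 1: stack=$ U  input=y c z z $  — expand U → U' c T
step 2: stack=$ T c U'  input=y c z z $  — expand U' → y
step 3: stack=$ T c y  input=y c z z $  — match y
step 4: stack=$ T c  input=c z z $  — match c
step 5: stack=$ T  input=z z $  — expand T → U' z R
step 6: stack=$ R z U'  input=z z $  — expand U' → ε
step 7: stack=$ R z  input=z z $  — match z
step 8: stack=$ R  input=z $  — expand R → z
step 9: stack=$ z  input=z $  — match z
Accept reached after 9 steps.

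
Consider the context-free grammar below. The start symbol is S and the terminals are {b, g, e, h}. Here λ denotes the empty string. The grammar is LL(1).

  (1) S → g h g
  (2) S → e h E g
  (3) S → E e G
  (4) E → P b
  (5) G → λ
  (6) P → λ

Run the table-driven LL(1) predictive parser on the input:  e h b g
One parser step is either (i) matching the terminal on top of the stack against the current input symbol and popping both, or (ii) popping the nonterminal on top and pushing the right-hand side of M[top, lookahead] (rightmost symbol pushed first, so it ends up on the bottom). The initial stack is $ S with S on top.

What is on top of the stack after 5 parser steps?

b

step 1: stack=$ S  input=e h b g $  — expand S → e h E g
step 2: stack=$ g E h e  input=e h b g $  — match e
step 3: stack=$ g E h  input=h b g $  — match h
step 4: stack=$ g E  input=b g $  — expand E → P b
step 5: stack=$ g b P  input=b g $  — expand P → λ
Stack after step 5: $ g b (top = b).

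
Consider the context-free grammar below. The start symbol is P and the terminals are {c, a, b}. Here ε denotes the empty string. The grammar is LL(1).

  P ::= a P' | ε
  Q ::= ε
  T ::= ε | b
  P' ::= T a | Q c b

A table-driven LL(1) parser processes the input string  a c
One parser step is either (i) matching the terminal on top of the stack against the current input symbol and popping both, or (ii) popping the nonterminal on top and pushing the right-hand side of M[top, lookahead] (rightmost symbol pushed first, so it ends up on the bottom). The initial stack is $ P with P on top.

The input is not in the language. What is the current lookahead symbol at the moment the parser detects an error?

$

     Stack    Input  Action
  1  $ P      a c $  expand P ::= a P'
  2  $ P' a   a c $  match a
  3  $ P'     c $    expand P' ::= Q c b
  4  $ b c Q  c $    expand Q ::= ε
  5  $ b c    c $    match c
  6  $ b      $      error: top is terminal b but lookahead is $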